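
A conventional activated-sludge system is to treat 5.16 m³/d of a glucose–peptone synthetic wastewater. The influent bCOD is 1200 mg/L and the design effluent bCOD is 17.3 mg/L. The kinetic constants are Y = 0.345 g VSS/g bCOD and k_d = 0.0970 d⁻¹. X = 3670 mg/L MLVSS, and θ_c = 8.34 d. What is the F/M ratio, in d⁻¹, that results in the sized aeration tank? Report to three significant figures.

Rearranging the biomass balance for a CMAS with decay, V = Y·Q·ΔS·θ_c / [X·(1+k_d θ_c)] = 0.345 × 5.16 × (1200 − 17.3) × 8.34 / [3670 × (1 + 0.0970 × 8.34)] = 1.76×10^4 / 6639 = 2.645 m³.
Food-to-microorganism ratio F/M = Q S₀ / (V X) = 5.16 × 1200 / (2.645 × 3670) = 0.6379 d⁻¹.

F/M ≈ 0.638 d⁻¹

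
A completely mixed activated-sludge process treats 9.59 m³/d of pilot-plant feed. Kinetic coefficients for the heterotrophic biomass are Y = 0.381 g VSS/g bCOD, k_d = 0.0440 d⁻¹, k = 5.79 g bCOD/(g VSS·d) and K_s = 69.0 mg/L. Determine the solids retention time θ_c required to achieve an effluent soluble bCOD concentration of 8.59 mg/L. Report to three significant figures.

At the target effluent, Y k S/(K_s+S) = 0.381×5.79×8.59/77.59 = 0.2442 d⁻¹.
Then 1/θ_c = μ − k_d = 0.2442 − 0.0440 = 0.2002 d⁻¹, giving θ_c = 4.994 d.

θ_c ≈ 4.99 d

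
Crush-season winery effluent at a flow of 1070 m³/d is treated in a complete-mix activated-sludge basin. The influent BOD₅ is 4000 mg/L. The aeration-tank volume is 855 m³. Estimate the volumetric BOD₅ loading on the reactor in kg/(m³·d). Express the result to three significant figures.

Volumetric loading L_v = Q·S₀ / V = 1070 × 4000 g/m³ / 855.0 m³ = 5006 g/(m³·d) = 5.006 kg BOD₅/(m³·d).

L_v ≈ 5.01 kg BOD₅/(m³·d)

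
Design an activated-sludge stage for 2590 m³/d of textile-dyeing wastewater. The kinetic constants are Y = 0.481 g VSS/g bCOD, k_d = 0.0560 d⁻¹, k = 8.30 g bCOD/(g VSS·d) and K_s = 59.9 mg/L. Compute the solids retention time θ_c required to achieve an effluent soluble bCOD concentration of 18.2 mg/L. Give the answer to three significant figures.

θ_c ≈ 1.14 d

Specific growth rate at S = 18.2 mg/L: μ = YkS/(K_s+S) = 0.481·8.30·18.2/(59.9+18.2) = 0.9303 d⁻¹.
θ_c = 1/(μ − k_d) = 1/(0.9303 − 0.0560) = 1/0.8743 = 1.144 d.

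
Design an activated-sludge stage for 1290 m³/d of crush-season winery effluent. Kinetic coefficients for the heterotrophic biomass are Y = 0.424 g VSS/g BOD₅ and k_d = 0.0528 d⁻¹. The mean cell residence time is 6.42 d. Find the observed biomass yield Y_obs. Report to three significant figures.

Y_obs = Y / (1 + k_d θ_c) = 0.424 / (1 + 0.0528 × 6.42) = 0.424 / 1.339 = 0.3167.

Y_obs ≈ 0.317 g VSS/g BOD₅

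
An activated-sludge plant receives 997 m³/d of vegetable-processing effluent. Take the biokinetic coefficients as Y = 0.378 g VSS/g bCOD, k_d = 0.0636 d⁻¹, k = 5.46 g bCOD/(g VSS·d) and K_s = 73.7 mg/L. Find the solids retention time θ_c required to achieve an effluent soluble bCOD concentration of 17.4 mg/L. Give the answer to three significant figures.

At the target effluent, Y k S/(K_s+S) = 0.378×5.46×17.4/91.10 = 0.3942 d⁻¹.
1/θ_c = 0.3942 − 0.0636 = 0.3306 d⁻¹, so θ_c = 3.025 d.

θ_c ≈ 3.02 d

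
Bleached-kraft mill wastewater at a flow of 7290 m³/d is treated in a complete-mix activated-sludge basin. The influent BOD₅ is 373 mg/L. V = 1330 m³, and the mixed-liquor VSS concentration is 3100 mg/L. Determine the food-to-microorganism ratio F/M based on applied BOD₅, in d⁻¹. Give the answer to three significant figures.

F/M = Q·S₀ / (V·X) = 7290 × 373 / (1330 × 3100) = 0.6595 g BOD₅·(g VSS·d)⁻¹.

F/M ≈ 0.660 d⁻¹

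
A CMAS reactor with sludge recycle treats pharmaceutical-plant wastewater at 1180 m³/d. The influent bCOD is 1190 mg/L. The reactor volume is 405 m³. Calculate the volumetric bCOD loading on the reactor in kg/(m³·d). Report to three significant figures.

L_v ≈ 3.47 kg bCOD/(m³·d)

L_v = Q S₀ / V = 1180 × 1190 × 10⁻³ / 405.0 = 3.467 kg/(m³·d).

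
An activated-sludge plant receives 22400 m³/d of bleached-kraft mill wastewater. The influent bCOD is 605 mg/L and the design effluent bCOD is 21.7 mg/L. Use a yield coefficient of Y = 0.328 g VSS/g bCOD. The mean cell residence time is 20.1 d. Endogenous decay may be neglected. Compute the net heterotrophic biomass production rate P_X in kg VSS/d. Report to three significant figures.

With endogenous decay neglected, the observed yield equals the true yield: Y_obs = Y = 0.328 g VSS/g bCOD.
Mass of bCOD removed per day: Q(S₀ − S) = 22400 × 583.3 g/m³ = 13066 kg/d.
So the net sludge growth is P_X = 0.3280 × 13066 = 4286 kg VSS/d.

P_X ≈ 4290 kg VSS/d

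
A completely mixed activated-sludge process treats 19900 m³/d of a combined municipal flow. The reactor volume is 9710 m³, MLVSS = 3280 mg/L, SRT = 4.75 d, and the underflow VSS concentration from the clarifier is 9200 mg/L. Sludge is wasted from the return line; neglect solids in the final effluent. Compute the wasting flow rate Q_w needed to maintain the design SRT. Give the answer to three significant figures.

Q_w = (V·X)/(θ_c X_r) = 9710 × 3280 / (4.75 × 9200) = 728.8 m³/d.

Q_w ≈ 729 m³/d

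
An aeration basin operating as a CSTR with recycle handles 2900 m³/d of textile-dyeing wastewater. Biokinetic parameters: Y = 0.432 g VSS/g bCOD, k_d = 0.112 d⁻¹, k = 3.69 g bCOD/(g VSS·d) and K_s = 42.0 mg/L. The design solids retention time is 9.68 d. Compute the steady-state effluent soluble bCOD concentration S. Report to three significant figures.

S ≈ 6.56 mg/L

Effluent substrate depends only on kinetics and SRT: S = K_s(1 + k_d θ_c) / [θ_c(Yk − k_d) − 1] = 42.0 × (1 + 0.112 × 9.68) / [9.68 × (0.432 × 3.69 − 0.112) − 1] = 87.53 / 13.35 = 6.559 mg/L.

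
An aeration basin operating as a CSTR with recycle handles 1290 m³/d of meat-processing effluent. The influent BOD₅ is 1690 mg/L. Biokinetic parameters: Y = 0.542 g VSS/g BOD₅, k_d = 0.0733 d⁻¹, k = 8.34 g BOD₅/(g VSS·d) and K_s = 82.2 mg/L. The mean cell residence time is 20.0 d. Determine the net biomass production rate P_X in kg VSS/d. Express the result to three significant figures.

For a completely mixed reactor with recycle the Lawrence–McCarty relation gives S = K_s·(1 + k_d·θ_c) / [θ_c·(Y·k − k_d) − 1] = 82.2 × (1 + 0.0733 × 20.0) / [20.0 × (0.542 × 8.34 − 0.0733) − 1] = 202.7 / 87.94 = 2.305 mg/L.
Correct the yield for decay: Y_obs = Y/(1 + k_d θ_c) = 0.542 / (1 + 0.0733 × 20.0) = 0.542 / 2.466 = 0.2198.
Q·(S₀ − S) = 1290 × (1690 − 2.31) × 10⁻³ = 2177 kg/d removed.
Net biomass production P_X = Y_obs × Q·(S₀ − S) = 0.2198 × 2177 = 478.5 kg VSS/d.

P_X ≈ 479 kg VSS/d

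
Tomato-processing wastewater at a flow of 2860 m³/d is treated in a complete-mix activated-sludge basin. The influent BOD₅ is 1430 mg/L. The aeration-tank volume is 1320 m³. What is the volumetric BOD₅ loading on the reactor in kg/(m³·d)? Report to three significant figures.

Applied BOD₅ load per unit volume = Q·S₀/V = (2860 × 1430/1000)/1320 = 3.098 kg BOD₅·m⁻³·d⁻¹.

L_v ≈ 3.10 kg BOD₅/(m³·d)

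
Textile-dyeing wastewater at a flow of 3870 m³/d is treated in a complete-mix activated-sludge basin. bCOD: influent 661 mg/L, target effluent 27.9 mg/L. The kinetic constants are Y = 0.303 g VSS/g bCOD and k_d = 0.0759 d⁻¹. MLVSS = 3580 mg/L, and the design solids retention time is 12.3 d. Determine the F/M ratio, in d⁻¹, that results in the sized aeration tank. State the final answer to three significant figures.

F/M ≈ 0.542 d⁻¹

Rearranging the biomass balance for a CMAS with decay, V = Y·Q·ΔS·θ_c / [X·(1+k_d θ_c)] = 0.303 × 3870 × (661 − 27.9) × 12.3 / [3580 × (1 + 0.0759 × 12.3)] = 9.13×10^6 / 6922 = 1319 m³.
F/M = Q·S₀ / (V·X) = 3870 × 661 / (1319 × 3580) = 0.5417 g bCOD·(g VSS·d)⁻¹.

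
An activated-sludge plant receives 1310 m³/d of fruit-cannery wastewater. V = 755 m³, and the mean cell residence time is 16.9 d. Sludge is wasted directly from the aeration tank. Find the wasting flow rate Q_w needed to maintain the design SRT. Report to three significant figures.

Wasting from the aeration tank: Q_w = V / θ_c = 755.0 / 16.9 = 44.67 m³/d.

Q_w ≈ 44.7 m³/d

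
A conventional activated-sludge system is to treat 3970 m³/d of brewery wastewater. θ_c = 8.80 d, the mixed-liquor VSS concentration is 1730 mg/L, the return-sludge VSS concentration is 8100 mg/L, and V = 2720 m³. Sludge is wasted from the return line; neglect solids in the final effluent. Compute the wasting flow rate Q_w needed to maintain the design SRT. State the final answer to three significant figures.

Q_w ≈ 66.0 m³/d

Wasting from the return line (neglecting effluent solids): Q_w = V·X / (θ_c·X_r) = 2720 × 1730 / (8.80 × 8100) = 66.02 m³/d.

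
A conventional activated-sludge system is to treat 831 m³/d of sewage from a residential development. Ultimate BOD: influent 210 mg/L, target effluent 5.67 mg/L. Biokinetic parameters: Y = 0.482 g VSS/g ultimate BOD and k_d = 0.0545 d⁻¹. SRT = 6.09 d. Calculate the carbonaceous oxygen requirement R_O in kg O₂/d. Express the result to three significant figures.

R_O ≈ 82.5 kg O₂/d

Observed yield with endogenous decay: Y_obs = Y / (1 + k_d·θ_c) = 0.482 / (1 + 0.0545 × 6.09) = 0.482 / 1.332 = 0.3619 g VSS/g ultimate BOD.
Substrate removed = Q·(S₀ − S) = 831 m³/d × (210 − 5.67) g/m³ = 1.7×10^5 g/d = 169.8 kg/d.
Biomass synthesised: P_X = Y_obs × 169.8 = 61.45 kg VSS/d.
R_O = Q·(S₀ − S) − 1.42·P_X = 169.8 − 1.42 × 61.45 = 82.54 kg O₂/d.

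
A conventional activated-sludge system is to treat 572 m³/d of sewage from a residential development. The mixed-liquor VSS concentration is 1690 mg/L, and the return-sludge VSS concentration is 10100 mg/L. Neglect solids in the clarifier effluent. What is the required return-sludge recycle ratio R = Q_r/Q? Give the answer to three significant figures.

Mass balance around the secondary clarifier (neglecting effluent solids): R = X / (X_r − X) = 1690 / (10100 − 1690) = 0.2010.

R ≈ 0.201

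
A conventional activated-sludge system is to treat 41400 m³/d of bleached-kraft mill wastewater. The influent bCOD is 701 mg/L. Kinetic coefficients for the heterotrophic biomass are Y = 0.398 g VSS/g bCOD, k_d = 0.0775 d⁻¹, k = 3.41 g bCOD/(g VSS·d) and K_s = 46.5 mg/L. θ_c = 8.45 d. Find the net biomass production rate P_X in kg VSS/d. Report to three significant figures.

P_X ≈ 6900 kg VSS/d

For a completely mixed reactor with recycle the Lawrence–McCarty relation gives S = K_s·(1 + k_d·θ_c) / [θ_c·(Y·k − k_d) − 1] = 46.5 × (1 + 0.0775 × 8.45) / [8.45 × (0.398 × 3.41 − 0.0775) − 1] = 76.95 / 9.813 = 7.842 mg/L.
Y_obs = Y / (1 + k_d θ_c) = 0.398 / (1 + 0.0775 × 8.45) = 0.398 / 1.655 = 0.2405.
Q·(S₀ − S) = 41400 × (701 − 7.84) × 10⁻³ = 28697 kg/d removed.
Biomass produced: P_X = Y_obs·Q·ΔS = 0.2405 × 28697 ≈ 6902 kg VSS/d.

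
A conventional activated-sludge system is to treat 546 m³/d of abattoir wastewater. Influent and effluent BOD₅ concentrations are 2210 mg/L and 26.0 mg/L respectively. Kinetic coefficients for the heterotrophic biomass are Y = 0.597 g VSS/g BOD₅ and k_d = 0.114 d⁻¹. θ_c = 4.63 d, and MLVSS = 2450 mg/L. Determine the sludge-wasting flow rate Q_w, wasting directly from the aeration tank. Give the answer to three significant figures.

Rearranging the biomass balance for a CMAS with decay, V = Y·Q·ΔS·θ_c / [X·(1+k_d θ_c)] = 0.597 × 546 × (2210 − 26.0) × 4.63 / [2450 × (1 + 0.114 × 4.63)] = 3.3×10^6 / 3743 = 880.6 m³.
For wasting at MLVSS concentration, Q_w = V/θ_c = 880.6/4.63 = 190.2 m³/d.

Q_w ≈ 190 m³/d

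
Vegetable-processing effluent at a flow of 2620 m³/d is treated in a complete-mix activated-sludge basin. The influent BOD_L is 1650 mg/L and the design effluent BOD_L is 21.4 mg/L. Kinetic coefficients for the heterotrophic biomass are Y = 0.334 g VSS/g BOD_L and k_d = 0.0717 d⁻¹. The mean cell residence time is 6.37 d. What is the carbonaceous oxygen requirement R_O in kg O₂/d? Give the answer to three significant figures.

R_O ≈ 2880 kg O₂/d

The observed yield is Y_obs = Y/(1 + k_d·θ_c) = 0.334 / (1 + 0.0717 × 6.37) = 0.334 / 1.457 = 0.2293 g VSS per g BOD_L removed.
Substrate removed = Q·(S₀ − S) = 2620 m³/d × (1650 − 21.4) g/m³ = 4.27×10^6 g/d = 4267 kg/d.
Biomass synthesised: P_X = Y_obs × 4267 = 978.3 kg VSS/d.
R_O = Q·ΔS − 1.42 P_X = 4267 − 1389 = 2878 kg O₂/d.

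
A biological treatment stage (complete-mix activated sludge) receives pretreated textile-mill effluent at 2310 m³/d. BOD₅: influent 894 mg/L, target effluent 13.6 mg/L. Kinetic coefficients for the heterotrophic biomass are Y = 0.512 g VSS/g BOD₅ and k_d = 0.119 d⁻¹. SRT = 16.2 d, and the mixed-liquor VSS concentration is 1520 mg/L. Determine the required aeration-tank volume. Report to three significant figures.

From the SRT design equation V = Y Q (S₀−S) θ_c / [X (1 + k_d θ_c)] = 0.512 × 2310 × (894 − 13.6) × 16.2 / [1520 × (1 + 0.119 × 16.2)] = 1.69×10^7 / 4450 = 3790 m³.

V ≈ 3790 m³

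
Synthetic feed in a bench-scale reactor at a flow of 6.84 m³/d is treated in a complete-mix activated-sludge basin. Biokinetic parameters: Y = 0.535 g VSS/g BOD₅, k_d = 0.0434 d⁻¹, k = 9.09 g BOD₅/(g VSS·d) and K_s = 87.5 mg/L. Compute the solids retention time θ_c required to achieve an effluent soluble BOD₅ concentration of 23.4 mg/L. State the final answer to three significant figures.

From 1/θ_c = Y·k·S/(K_s + S) − k_d: Y·k·S/(K_s+S) = 0.535 × 9.09 × 23.4 / (87.5 + 23.4) = 1.026 d⁻¹.
θ_c = 1/(μ − k_d) = 1/(1.026 − 0.0434) = 1/0.9827 = 1.018 d.

θ_c ≈ 1.02 d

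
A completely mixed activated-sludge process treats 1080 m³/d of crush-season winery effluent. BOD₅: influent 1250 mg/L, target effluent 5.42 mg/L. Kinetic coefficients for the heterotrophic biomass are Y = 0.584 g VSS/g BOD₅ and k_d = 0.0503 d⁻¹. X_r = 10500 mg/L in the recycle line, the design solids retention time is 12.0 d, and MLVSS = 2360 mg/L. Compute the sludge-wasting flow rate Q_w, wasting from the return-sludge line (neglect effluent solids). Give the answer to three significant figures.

Q_w ≈ 46.6 m³/d

From the SRT design equation V = Y Q (S₀−S) θ_c / [X (1 + k_d θ_c)] = 0.584 × 1080 × (1250 − 5.42) × 12.0 / [2360 × (1 + 0.0503 × 12.0)] = 9.42×10^6 / 3784 = 2489 m³.
Q_w = (V·X)/(θ_c X_r) = 2489 × 2360 / (12.0 × 10500) = 46.62 m³/d.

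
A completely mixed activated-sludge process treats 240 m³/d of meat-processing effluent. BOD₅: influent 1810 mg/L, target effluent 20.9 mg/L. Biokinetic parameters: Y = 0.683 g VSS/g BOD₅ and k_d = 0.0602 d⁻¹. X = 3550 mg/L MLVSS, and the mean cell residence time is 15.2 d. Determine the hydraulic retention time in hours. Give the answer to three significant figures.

Steady-state biomass mass balance: V·X·(1 + k_d·θ_c) = Y·Q·(S₀ − S)·θ_c, so V = 0.683 × 240 × (1810 − 20.9) × 15.2 / [3550 × (1 + 0.0602 × 15.2)] = 4.46×10^6 / 6798 = 655.7 m³.
τ = V/Q = 655.7/240 = 2.732 d, or 65.57 h.

τ ≈ 65.6 h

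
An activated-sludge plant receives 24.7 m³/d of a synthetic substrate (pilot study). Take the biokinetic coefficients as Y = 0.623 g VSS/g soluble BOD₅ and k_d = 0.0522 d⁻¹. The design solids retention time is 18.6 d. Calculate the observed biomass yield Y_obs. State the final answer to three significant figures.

Y_obs = Y / (1 + k_d θ_c) = 0.623 / (1 + 0.0522 × 18.6) = 0.623 / 1.971 = 0.3161.

Y_obs ≈ 0.316 g VSS/g soluble BOD₅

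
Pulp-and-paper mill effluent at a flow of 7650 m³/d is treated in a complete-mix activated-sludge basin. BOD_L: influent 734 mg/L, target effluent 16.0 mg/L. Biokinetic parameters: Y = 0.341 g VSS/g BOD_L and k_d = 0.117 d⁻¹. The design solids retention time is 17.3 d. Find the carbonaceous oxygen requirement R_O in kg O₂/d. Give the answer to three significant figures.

Observed yield with endogenous decay: Y_obs = Y / (1 + k_d·θ_c) = 0.341 / (1 + 0.117 × 17.3) = 0.341 / 3.024 = 0.1128 g VSS/g BOD_L.
Q·(S₀ − S) = 7650 × (734 − 16.0) × 10⁻³ = 5493 kg/d removed.
P_X = Y_obs·Q·(S₀ − S) = 0.1128 × 5493 = 619.4 kg VSS/d.
Carbonaceous O₂ demand = substrate oxidised − cell-mass equivalent = 5493 − 1.42 × 619.4 = 4613 kg O₂/d.

R_O ≈ 4610 kg O₂/d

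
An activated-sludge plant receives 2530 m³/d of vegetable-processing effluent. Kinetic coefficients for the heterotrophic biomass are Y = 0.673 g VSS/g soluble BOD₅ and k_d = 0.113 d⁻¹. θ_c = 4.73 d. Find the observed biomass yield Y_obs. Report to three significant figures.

The observed yield is Y_obs = Y/(1 + k_d·θ_c) = 0.673 / (1 + 0.113 × 4.73) = 0.673 / 1.534 = 0.4386 g VSS per g soluble BOD₅ removed.

Y_obs ≈ 0.439 g VSS/g soluble BOD₅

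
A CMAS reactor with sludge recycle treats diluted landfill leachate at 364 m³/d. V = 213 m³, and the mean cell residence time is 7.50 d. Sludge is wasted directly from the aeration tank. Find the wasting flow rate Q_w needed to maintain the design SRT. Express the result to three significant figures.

With mixed-liquor wasting, θ_c = V/Q_w, so Q_w = V/θ_c = 213.0/7.50 = 28.40 m³/d.

Q_w ≈ 28.4 m³/d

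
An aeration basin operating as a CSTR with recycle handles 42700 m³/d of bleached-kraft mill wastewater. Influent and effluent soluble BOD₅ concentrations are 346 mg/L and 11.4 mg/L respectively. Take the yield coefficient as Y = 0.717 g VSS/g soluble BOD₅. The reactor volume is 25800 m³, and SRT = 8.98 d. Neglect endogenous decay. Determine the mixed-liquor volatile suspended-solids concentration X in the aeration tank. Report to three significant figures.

X = Y·Q·ΔS·θ_c / V = 0.717 × 42700 × (346 − 11.4) × 8.98 / 25800 = 3566 mg/L.

X ≈ 3570 mg/L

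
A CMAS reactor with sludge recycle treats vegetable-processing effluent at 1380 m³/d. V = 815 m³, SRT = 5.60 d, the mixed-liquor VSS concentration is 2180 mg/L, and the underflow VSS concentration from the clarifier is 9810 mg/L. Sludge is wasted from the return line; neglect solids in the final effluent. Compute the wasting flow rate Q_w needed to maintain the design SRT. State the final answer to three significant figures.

Wasting from the return line (neglecting effluent solids): Q_w = V·X / (θ_c·X_r) = 815.0 × 2180 / (5.60 × 9810) = 32.34 m³/d.

Q_w ≈ 32.3 m³/d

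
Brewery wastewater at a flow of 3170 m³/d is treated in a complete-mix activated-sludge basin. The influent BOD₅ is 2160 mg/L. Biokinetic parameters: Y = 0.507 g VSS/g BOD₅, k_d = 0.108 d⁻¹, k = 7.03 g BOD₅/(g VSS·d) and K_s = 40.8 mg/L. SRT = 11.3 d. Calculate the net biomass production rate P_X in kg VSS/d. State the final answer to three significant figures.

From the Monod/SRT balance for a CMAS, S = K_s·(1+k_d θ_c)/[θ_c·(Y k − k_d) − 1] = 40.8 × (1 + 0.108 × 11.3) / [11.3 × (0.507 × 7.03 − 0.108) − 1] = 90.59 / 38.06 = 2.381 mg/L.
Correct the yield for decay: Y_obs = Y/(1 + k_d θ_c) = 0.507 / (1 + 0.108 × 11.3) = 0.507 / 2.220 = 0.2283.
Q·(S₀ − S) = 3170 × (2160 − 2.38) × 10⁻³ = 6840 kg/d removed.
Biomass produced: P_X = Y_obs·Q·ΔS = 0.2283 × 6840 ≈ 1562 kg VSS/d.

P_X ≈ 1560 kg VSS/d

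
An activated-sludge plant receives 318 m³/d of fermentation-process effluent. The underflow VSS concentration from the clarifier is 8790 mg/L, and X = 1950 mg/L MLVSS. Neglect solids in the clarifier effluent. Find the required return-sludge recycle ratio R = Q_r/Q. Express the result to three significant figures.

Solids balance on the clarifier gives (1+R)X = R·X_r, so R = X/(X_r − X) = 1950 / (8790 − 1950) = 0.2851.

R ≈ 0.285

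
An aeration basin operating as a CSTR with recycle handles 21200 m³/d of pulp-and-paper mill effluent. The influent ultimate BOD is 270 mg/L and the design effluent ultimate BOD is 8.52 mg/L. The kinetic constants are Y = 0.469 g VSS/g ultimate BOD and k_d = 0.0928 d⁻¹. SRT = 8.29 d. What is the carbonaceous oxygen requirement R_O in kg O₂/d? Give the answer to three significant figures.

The observed yield is Y_obs = Y/(1 + k_d·θ_c) = 0.469 / (1 + 0.0928 × 8.29) = 0.469 / 1.769 = 0.2651 g VSS per g ultimate BOD removed.
ΔS = 270 − 8.52 = 261.5 mg/L, so the substrate removal rate is 21200 × 261.5/1000 = 5543 kg ultimate BOD/d.
P_X = Y_obs·Q·(S₀ − S) = 0.2651 × 5543 = 1469 kg VSS/d.
R_O = Q·(S₀ − S) − 1.42·P_X = 5543 − 1.42 × 1469 = 3457 kg O₂/d.

R_O ≈ 3460 kg O₂/d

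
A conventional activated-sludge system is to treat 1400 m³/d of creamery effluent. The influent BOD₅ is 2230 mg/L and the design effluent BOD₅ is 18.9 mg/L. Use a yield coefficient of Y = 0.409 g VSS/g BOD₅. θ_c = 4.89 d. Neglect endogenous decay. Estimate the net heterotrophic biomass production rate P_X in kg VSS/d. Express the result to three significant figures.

With endogenous decay neglected, the observed yield equals the true yield: Y_obs = Y = 0.409 g VSS/g BOD₅.
ΔS = 2230 − 18.9 = 2211 mg/L, so the substrate removal rate is 1400 × 2211/1000 = 3096 kg BOD₅/d.
Biomass produced: P_X = Y_obs·Q·ΔS = 0.4090 × 3096 ≈ 1266 kg VSS/d.

P_X ≈ 1270 kg VSS/d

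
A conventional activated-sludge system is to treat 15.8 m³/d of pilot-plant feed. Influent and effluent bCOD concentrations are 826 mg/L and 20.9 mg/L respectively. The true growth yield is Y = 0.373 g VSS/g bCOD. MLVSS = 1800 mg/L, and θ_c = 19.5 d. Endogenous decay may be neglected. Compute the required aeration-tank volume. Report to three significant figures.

V ≈ 51.4 m³

Biomass mass balance (decay neglected): V·X = Y·Q·(S₀ − S)·θ_c, so V = 0.373 × 15.8 × (826 − 20.9) × 19.5 / 1800 = 51.40 m³.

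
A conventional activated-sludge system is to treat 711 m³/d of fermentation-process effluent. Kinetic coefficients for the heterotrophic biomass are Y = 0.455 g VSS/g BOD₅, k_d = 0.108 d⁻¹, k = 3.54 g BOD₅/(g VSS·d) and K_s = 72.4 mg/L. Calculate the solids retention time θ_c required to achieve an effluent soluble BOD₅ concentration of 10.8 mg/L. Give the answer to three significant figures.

At the target effluent, Y k S/(K_s+S) = 0.455×3.54×10.8/83.20 = 0.2091 d⁻¹.
1/θ_c = 0.2091 − 0.108 = 0.1011 d⁻¹, so θ_c = 9.893 d.

θ_c ≈ 9.89 d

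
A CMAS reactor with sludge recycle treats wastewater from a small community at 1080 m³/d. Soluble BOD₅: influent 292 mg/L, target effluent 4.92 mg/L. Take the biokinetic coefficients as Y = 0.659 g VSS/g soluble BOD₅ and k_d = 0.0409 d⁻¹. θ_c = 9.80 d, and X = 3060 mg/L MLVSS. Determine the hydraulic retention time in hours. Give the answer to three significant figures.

τ ≈ 10.4 h

Rearranging the biomass balance for a CMAS with decay, V = Y·Q·ΔS·θ_c / [X·(1+k_d θ_c)] = 0.659 × 1080 × (292 − 4.92) × 9.80 / [3060 × (1 + 0.0409 × 9.80)] = 2×10^6 / 4287 = 467.1 m³.
Hydraulic retention time τ = V/Q = 467.1 / 1080 = 0.4325 d = 10.38 h.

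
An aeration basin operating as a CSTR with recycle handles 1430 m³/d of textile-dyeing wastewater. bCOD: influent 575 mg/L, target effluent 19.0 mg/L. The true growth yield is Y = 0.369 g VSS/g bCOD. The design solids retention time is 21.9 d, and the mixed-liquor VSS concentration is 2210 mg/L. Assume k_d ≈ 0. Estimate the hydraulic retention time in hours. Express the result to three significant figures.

Biomass mass balance (decay neglected): V·X = Y·Q·(S₀ − S)·θ_c, so V = 0.369 × 1430 × (575 − 19.0) × 21.9 / 2210 = 2907 m³.
τ = V/Q = 2907/1430 = 2.033 d, or 48.79 h.

τ ≈ 48.8 h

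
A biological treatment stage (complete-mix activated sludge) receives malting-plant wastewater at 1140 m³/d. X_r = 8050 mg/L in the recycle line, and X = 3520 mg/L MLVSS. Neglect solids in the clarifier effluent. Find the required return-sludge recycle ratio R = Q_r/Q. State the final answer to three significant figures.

Mass balance around the secondary clarifier (neglecting effluent solids): R = X / (X_r − X) = 3520 / (8050 − 3520) = 0.7770.

R ≈ 0.777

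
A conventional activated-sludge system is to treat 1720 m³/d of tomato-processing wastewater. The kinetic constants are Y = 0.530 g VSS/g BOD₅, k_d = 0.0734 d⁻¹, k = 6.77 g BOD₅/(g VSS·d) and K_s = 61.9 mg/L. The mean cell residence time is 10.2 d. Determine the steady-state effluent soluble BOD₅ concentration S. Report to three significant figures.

From the Monod/SRT balance for a CMAS, S = K_s·(1+k_d θ_c)/[θ_c·(Y k − k_d) − 1] = 61.9 × (1 + 0.0734 × 10.2) / [10.2 × (0.530 × 6.77 − 0.0734) − 1] = 108.2 / 34.85 = 3.106 mg/L.

S ≈ 3.11 mg/L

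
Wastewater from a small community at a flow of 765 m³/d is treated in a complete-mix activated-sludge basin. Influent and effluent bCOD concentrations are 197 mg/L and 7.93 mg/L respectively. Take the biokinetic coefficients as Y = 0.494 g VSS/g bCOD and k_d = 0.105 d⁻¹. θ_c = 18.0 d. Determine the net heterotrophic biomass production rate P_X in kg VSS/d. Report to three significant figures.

P_X ≈ 24.7 kg VSS/d

Y_obs = Y / (1 + k_d θ_c) = 0.494 / (1 + 0.105 × 18.0) = 0.494 / 2.890 = 0.1709.
Q·(S₀ − S) = 765 × (197 − 7.93) × 10⁻³ = 144.6 kg/d removed.
Net biomass production P_X = Y_obs × Q·(S₀ − S) = 0.1709 × 144.6 = 24.72 kg VSS/d.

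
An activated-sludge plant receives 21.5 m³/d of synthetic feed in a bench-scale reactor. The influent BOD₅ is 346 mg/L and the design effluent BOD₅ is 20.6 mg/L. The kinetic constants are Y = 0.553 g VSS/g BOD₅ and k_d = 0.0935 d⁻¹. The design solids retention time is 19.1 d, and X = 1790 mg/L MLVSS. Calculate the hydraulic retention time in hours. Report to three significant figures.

τ ≈ 16.5 h

From the SRT design equation V = Y Q (S₀−S) θ_c / [X (1 + k_d θ_c)] = 0.553 × 21.5 × (346 − 20.6) × 19.1 / [1790 × (1 + 0.0935 × 19.1)] = 7.39×10^4 / 4987 = 14.82 m³.
τ = V/Q = 14.82/21.5 = 0.6892 d, or 16.54 h.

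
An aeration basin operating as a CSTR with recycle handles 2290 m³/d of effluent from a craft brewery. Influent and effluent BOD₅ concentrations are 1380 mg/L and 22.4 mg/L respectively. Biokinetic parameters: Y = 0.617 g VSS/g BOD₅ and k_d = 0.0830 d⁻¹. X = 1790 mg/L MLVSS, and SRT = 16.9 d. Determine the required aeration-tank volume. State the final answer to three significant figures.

V ≈ 7540 m³

From the SRT design equation V = Y Q (S₀−S) θ_c / [X (1 + k_d θ_c)] = 0.617 × 2290 × (1380 − 22.4) × 16.9 / [1790 × (1 + 0.0830 × 16.9)] = 3.24×10^7 / 4301 = 7537 m³.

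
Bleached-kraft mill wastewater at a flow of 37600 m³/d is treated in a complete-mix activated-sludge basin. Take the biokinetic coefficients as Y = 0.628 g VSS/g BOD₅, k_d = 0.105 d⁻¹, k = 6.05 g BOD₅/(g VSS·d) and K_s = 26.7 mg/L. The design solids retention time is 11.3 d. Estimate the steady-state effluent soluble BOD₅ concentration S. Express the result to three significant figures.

Effluent substrate depends only on kinetics and SRT: S = K_s(1 + k_d θ_c) / [θ_c(Yk − k_d) − 1] = 26.7 × (1 + 0.105 × 11.3) / [11.3 × (0.628 × 6.05 − 0.105) − 1] = 58.38 / 40.75 = 1.433 mg/L.

S ≈ 1.43 mg/L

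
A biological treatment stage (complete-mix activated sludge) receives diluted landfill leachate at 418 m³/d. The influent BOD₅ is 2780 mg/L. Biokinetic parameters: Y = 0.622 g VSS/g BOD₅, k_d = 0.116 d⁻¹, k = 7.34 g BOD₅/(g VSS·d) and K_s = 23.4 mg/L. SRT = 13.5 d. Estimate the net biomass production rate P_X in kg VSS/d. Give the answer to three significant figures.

Effluent substrate depends only on kinetics and SRT: S = K_s(1 + k_d θ_c) / [θ_c(Yk − k_d) − 1] = 23.4 × (1 + 0.116 × 13.5) / [13.5 × (0.622 × 7.34 − 0.116) − 1] = 60.04 / 59.07 = 1.017 mg/L.
The observed yield is Y_obs = Y/(1 + k_d·θ_c) = 0.622 / (1 + 0.116 × 13.5) = 0.622 / 2.566 = 0.2424 g VSS per g BOD₅ removed.
ΔS = 2780 − 1.02 = 2779 mg/L, so the substrate removal rate is 418 × 2779/1000 = 1162 kg BOD₅/d.
P_X = Y_obs · Q(S₀ − S) = 0.2424 × 1162 = 281.6 kg VSS/d.

P_X ≈ 282 kg VSS/d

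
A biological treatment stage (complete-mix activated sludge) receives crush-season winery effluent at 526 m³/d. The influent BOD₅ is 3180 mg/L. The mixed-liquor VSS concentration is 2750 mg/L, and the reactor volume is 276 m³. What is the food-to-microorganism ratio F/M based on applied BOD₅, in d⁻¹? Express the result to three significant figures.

F/M = applied load / biomass = Q·S₀/(V·X) = 526 × 3180 / (276.0 × 2750) = 2.204 d⁻¹.

F/M ≈ 2.20 d⁻¹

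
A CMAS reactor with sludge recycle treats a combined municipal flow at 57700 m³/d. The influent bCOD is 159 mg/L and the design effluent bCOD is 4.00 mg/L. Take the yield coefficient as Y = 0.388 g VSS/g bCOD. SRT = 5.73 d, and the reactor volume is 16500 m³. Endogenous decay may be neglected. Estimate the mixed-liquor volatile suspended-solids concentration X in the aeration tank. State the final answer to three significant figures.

From V·X = Y·Q·(S₀ − S)·θ_c (decay neglected): X = 0.388 × 57700 × (159 − 4.00) × 5.73 / 16500 = 1205 mg/L.

X ≈ 1210 mg/L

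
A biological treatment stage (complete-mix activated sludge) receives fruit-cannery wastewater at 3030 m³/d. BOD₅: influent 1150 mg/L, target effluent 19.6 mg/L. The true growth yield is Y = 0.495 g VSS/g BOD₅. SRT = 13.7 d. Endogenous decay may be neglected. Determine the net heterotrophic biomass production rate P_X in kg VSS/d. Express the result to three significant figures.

P_X ≈ 1700 kg VSS/d

No decay correction is needed, so Y_obs = Y = 0.495.
Q·(S₀ − S) = 3030 × (1150 − 19.6) × 10⁻³ = 3425 kg/d removed.
Biomass produced: P_X = Y_obs·Q·ΔS = 0.4950 × 3425 ≈ 1695 kg VSS/d.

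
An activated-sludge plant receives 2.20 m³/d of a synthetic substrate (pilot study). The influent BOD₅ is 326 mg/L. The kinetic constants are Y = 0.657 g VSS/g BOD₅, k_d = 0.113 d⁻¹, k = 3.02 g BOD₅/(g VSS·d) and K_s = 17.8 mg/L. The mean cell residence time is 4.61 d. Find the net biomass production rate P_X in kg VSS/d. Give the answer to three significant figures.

For a completely mixed reactor with recycle the Lawrence–McCarty relation gives S = K_s·(1 + k_d·θ_c) / [θ_c·(Y·k − k_d) − 1] = 17.8 × (1 + 0.113 × 4.61) / [4.61 × (0.657 × 3.02 − 0.113) − 1] = 27.07 / 7.626 = 3.550 mg/L.
The observed yield is Y_obs = Y/(1 + k_d·θ_c) = 0.657 / (1 + 0.113 × 4.61) = 0.657 / 1.521 = 0.4320 g VSS per g BOD₅ removed.
Substrate removed = Q·(S₀ − S) = 2.20 m³/d × (326 − 3.55) g/m³ = 7.09×10^2 g/d = 0.7094 kg/d.
P_X = Y_obs · Q(S₀ − S) = 0.4320 × 0.7094 = 0.3064 kg VSS/d.

P_X ≈ 0.306 kg VSS/d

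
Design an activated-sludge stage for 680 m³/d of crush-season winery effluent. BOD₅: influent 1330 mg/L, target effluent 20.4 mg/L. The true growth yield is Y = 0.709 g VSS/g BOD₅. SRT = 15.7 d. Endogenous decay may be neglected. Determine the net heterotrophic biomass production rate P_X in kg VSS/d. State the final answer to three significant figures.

P_X ≈ 631 kg VSS/d

No decay correction is needed, so Y_obs = Y = 0.709.
Mass of BOD₅ removed per day: Q(S₀ − S) = 680 × 1310 g/m³ = 890.5 kg/d.
So the net sludge growth is P_X = 0.7090 × 890.5 = 631.4 kg VSS/d.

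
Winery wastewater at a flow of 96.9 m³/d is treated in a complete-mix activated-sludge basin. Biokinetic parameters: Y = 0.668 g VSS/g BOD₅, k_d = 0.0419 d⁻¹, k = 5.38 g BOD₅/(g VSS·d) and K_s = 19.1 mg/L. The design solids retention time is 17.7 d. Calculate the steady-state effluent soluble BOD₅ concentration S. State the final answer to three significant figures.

From the Monod/SRT balance for a CMAS, S = K_s·(1+k_d θ_c)/[θ_c·(Y k − k_d) − 1] = 19.1 × (1 + 0.0419 × 17.7) / [17.7 × (0.668 × 5.38 − 0.0419) − 1] = 33.27 / 61.87 = 0.5377 mg/L.

S ≈ 0.538 mg/L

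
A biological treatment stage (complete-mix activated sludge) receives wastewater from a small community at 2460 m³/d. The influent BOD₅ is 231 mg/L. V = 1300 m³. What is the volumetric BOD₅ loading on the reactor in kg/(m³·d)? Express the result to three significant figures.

L_v ≈ 0.437 kg BOD₅/(m³·d)

Volumetric loading L_v = Q·S₀ / V = 2460 × 231 g/m³ / 1300 m³ = 437.1 g/(m³·d) = 0.4371 kg BOD₅/(m³·d).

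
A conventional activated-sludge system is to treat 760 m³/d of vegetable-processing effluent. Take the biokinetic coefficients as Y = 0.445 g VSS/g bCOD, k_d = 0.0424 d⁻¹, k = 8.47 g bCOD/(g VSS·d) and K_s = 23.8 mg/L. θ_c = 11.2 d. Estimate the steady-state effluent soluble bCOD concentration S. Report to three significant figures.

Effluent substrate depends only on kinetics and SRT: S = K_s(1 + k_d θ_c) / [θ_c(Yk − k_d) − 1] = 23.8 × (1 + 0.0424 × 11.2) / [11.2 × (0.445 × 8.47 − 0.0424) − 1] = 35.10 / 40.74 = 0.8616 mg/L.

S ≈ 0.862 mg/L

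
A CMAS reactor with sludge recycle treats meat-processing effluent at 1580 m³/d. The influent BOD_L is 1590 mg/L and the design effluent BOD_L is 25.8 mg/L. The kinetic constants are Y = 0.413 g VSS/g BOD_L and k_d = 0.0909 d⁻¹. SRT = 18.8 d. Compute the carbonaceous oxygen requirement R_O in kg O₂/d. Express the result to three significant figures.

Observed yield with endogenous decay: Y_obs = Y / (1 + k_d·θ_c) = 0.413 / (1 + 0.0909 × 18.8) = 0.413 / 2.709 = 0.1525 g VSS/g BOD_L.
ΔS = 1590 − 25.8 = 1564 mg/L, so the substrate removal rate is 1580 × 1564/1000 = 2471 kg BOD_L/d.
P_X = Y_obs·Q·(S₀ − S) = 0.1525 × 2471 = 376.8 kg VSS/d.
R_O = Q·(S₀ − S) − 1.42·P_X = 2471 − 1.42 × 376.8 = 1936 kg O₂/d.

R_O ≈ 1940 kg O₂/d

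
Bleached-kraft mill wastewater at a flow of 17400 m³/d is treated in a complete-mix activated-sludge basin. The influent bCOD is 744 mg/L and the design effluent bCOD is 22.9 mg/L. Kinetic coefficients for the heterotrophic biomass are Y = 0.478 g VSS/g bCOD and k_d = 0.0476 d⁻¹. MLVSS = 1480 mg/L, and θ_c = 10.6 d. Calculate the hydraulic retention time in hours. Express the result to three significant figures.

τ ≈ 39.4 h

From the SRT design equation V = Y Q (S₀−S) θ_c / [X (1 + k_d θ_c)] = 0.478 × 17400 × (744 − 22.9) × 10.6 / [1480 × (1 + 0.0476 × 10.6)] = 6.36×10^7 / 2227 = 28550 m³.
HRT = V/Q = 28550 m³ / 17400 m³·d⁻¹ = 1.641 d × 24 = 39.38 h.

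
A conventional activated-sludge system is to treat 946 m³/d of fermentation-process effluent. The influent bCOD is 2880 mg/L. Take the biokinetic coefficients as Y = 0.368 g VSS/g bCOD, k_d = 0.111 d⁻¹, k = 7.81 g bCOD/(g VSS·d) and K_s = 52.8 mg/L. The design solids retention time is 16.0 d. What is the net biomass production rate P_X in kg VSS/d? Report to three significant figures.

P_X ≈ 361 kg VSS/d

From the Monod/SRT balance for a CMAS, S = K_s·(1+k_d θ_c)/[θ_c·(Y k − k_d) − 1] = 52.8 × (1 + 0.111 × 16.0) / [16.0 × (0.368 × 7.81 − 0.111) − 1] = 146.6 / 43.21 = 3.392 mg/L.
Correct the yield for decay: Y_obs = Y/(1 + k_d θ_c) = 0.368 / (1 + 0.111 × 16.0) = 0.368 / 2.776 = 0.1326.
Q·(S₀ − S) = 946 × (2880 − 3.39) × 10⁻³ = 2721 kg/d removed.
P_X = Y_obs · Q(S₀ − S) = 0.1326 × 2721 = 360.7 kg VSS/d.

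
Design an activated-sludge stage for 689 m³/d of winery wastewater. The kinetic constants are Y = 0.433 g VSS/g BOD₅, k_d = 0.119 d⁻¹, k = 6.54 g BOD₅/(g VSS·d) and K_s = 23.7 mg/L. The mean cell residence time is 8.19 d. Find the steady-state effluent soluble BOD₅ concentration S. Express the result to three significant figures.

S ≈ 2.21 mg/L

Effluent substrate depends only on kinetics and SRT: S = K_s(1 + k_d θ_c) / [θ_c(Yk − k_d) − 1] = 23.7 × (1 + 0.119 × 8.19) / [8.19 × (0.433 × 6.54 − 0.119) − 1] = 46.80 / 21.22 = 2.206 mg/L.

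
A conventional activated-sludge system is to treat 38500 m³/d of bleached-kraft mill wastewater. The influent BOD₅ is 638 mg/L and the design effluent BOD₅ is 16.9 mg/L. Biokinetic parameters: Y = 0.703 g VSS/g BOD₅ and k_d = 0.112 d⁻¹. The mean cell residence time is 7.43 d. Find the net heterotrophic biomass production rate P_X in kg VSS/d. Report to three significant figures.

Observed yield with endogenous decay: Y_obs = Y / (1 + k_d·θ_c) = 0.703 / (1 + 0.112 × 7.43) = 0.703 / 1.832 = 0.3837 g VSS/g BOD₅.
Substrate removed = Q·(S₀ − S) = 38500 m³/d × (638 − 16.9) g/m³ = 2.39×10^7 g/d = 23912 kg/d.
P_X = Y_obs · Q(S₀ − S) = 0.3837 × 23912 = 9175 kg VSS/d.

P_X ≈ 9180 kg VSS/d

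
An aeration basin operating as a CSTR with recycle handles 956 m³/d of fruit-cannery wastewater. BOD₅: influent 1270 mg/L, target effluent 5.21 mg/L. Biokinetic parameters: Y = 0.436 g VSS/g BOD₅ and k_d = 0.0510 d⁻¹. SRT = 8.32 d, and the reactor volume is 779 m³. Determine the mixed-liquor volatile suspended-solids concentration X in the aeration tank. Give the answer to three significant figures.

From V·X·(1 + k_d·θ_c) = Y·Q·(S₀ − S)·θ_c: X = 0.436 × 956 × (1270 − 5.21) × 8.32 / [779 × (1 + 0.0510 × 8.32)] = 3953 mg/L.

X ≈ 3950 mg/L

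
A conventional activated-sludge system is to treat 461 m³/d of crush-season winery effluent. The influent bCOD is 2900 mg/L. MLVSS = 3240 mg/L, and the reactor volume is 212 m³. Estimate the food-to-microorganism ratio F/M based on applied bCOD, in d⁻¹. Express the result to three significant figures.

Food-to-microorganism ratio F/M = Q S₀ / (V X) = 461 × 2900 / (212.0 × 3240) = 1.946 d⁻¹.

F/M ≈ 1.95 d⁻¹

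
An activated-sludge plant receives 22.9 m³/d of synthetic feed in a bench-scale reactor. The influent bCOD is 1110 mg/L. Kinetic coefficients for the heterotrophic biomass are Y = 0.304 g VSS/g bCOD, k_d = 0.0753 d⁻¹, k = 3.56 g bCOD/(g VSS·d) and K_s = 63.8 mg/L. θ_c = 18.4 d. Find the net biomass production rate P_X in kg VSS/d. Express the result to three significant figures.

P_X ≈ 3.21 kg VSS/d

From the Monod/SRT balance for a CMAS, S = K_s·(1+k_d θ_c)/[θ_c·(Y k − k_d) − 1] = 63.8 × (1 + 0.0753 × 18.4) / [18.4 × (0.304 × 3.56 − 0.0753) − 1] = 152.2 / 17.53 = 8.683 mg/L.
Observed yield with endogenous decay: Y_obs = Y / (1 + k_d·θ_c) = 0.304 / (1 + 0.0753 × 18.4) = 0.304 / 2.386 = 0.1274 g VSS/g bCOD.
Mass of bCOD removed per day: Q(S₀ − S) = 22.9 × 1101 g/m³ = 25.22 kg/d.
So the net sludge growth is P_X = 0.1274 × 25.22 = 3.214 kg VSS/d.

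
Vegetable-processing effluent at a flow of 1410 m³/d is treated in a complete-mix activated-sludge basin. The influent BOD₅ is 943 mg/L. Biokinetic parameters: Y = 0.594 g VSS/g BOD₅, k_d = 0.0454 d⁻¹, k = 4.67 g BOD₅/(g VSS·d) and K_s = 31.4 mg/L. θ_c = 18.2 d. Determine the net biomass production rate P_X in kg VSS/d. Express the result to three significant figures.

Effluent substrate depends only on kinetics and SRT: S = K_s(1 + k_d θ_c) / [θ_c(Yk − k_d) − 1] = 31.4 × (1 + 0.0454 × 18.2) / [18.2 × (0.594 × 4.67 − 0.0454) − 1] = 57.35 / 48.66 = 1.178 mg/L.
Observed yield with endogenous decay: Y_obs = Y / (1 + k_d·θ_c) = 0.594 / (1 + 0.0454 × 18.2) = 0.594 / 1.826 = 0.3253 g VSS/g BOD₅.
Q·(S₀ − S) = 1410 × (943 − 1.18) × 10⁻³ = 1328 kg/d removed.
So the net sludge growth is P_X = 0.3253 × 1328 = 431.9 kg VSS/d.

P_X ≈ 432 kg VSS/d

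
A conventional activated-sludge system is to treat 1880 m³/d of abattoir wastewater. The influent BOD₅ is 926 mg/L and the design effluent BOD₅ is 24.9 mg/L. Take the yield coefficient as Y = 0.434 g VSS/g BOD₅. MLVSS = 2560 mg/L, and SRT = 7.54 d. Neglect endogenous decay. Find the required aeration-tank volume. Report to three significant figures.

V ≈ 2170 m³

V·X = Y·Q·ΔS·θ_c gives V = 0.434 × 1880 × (926 − 24.9) × 7.54 / 2560 = 2165 m³.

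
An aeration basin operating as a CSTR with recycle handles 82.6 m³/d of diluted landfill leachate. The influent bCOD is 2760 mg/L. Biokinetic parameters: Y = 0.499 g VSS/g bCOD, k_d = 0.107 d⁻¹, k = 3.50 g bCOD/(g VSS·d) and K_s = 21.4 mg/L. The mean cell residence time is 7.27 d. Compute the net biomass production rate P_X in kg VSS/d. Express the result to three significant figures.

For a completely mixed reactor with recycle the Lawrence–McCarty relation gives S = K_s·(1 + k_d·θ_c) / [θ_c·(Y·k − k_d) − 1] = 21.4 × (1 + 0.107 × 7.27) / [7.27 × (0.499 × 3.50 − 0.107) − 1] = 38.05 / 10.92 = 3.484 mg/L.
Observed yield with endogenous decay: Y_obs = Y / (1 + k_d·θ_c) = 0.499 / (1 + 0.107 × 7.27) = 0.499 / 1.778 = 0.2807 g VSS/g bCOD.
Substrate removed = Q·(S₀ − S) = 82.6 m³/d × (2760 − 3.48) g/m³ = 2.28×10^5 g/d = 227.7 kg/d.
Biomass produced: P_X = Y_obs·Q·ΔS = 0.2807 × 227.7 ≈ 63.91 kg VSS/d.

P_X ≈ 63.9 kg VSS/d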